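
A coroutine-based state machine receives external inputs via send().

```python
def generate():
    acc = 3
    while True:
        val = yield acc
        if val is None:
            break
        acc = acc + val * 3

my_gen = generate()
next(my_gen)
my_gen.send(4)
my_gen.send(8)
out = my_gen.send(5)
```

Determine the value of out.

Step 1: next() -> yield acc=3.
Step 2: send(4) -> val=4, acc = 3 + 4*3 = 15, yield 15.
Step 3: send(8) -> val=8, acc = 15 + 8*3 = 39, yield 39.
Step 4: send(5) -> val=5, acc = 39 + 5*3 = 54, yield 54.
Therefore out = 54.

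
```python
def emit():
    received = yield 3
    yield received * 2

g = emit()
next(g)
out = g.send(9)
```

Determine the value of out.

Step 1: next(g) advances to first yield, producing 3.
Step 2: send(9) resumes, received = 9.
Step 3: yield received * 2 = 9 * 2 = 18.
Therefore out = 18.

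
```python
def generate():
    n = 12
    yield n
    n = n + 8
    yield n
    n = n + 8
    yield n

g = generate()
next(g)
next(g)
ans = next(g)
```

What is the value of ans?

Step 1: Trace through generator execution:
  Yield 1: n starts at 12, yield 12
  Yield 2: n = 12 + 8 = 20, yield 20
  Yield 3: n = 20 + 8 = 28, yield 28
Step 2: First next() gets 12, second next() gets the second value, third next() yields 28.
Therefore ans = 28.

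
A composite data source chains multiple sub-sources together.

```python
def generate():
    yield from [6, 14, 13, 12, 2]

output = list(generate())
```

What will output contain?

Step 1: yield from delegates to the iterable, yielding each element.
Step 2: Collected values: [6, 14, 13, 12, 2].
Therefore output = [6, 14, 13, 12, 2].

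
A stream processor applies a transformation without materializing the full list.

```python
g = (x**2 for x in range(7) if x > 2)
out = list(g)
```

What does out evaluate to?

Step 1: For range(7), keep x > 2, then square:
  x=0: 0 <= 2, excluded
  x=1: 1 <= 2, excluded
  x=2: 2 <= 2, excluded
  x=3: 3 > 2, yield 3**2 = 9
  x=4: 4 > 2, yield 4**2 = 16
  x=5: 5 > 2, yield 5**2 = 25
  x=6: 6 > 2, yield 6**2 = 36
Therefore out = [9, 16, 25, 36].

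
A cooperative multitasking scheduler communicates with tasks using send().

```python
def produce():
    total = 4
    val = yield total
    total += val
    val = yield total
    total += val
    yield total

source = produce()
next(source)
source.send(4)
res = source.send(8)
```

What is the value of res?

Step 1: next() -> yield total=4.
Step 2: send(4) -> val=4, total = 4+4 = 8, yield 8.
Step 3: send(8) -> val=8, total = 8+8 = 16, yield 16.
Therefore res = 16.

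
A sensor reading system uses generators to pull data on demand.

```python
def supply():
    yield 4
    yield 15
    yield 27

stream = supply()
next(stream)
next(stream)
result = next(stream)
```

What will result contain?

Step 1: supply() creates a generator.
Step 2: next(stream) yields 4 (consumed and discarded).
Step 3: next(stream) yields 15 (consumed and discarded).
Step 4: next(stream) yields 27, assigned to result.
Therefore result = 27.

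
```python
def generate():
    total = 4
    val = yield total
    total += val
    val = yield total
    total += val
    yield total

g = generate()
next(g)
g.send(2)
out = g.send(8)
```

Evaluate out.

Step 1: next() -> yield total=4.
Step 2: send(2) -> val=2, total = 4+2 = 6, yield 6.
Step 3: send(8) -> val=8, total = 6+8 = 14, yield 14.
Therefore out = 14.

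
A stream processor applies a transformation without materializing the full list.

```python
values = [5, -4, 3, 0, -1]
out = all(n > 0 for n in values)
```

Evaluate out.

Step 1: Check n > 0 for each element in [5, -4, 3, 0, -1]:
  5 > 0: True
  -4 > 0: False
  3 > 0: True
  0 > 0: False
  -1 > 0: False
Step 2: all() returns False.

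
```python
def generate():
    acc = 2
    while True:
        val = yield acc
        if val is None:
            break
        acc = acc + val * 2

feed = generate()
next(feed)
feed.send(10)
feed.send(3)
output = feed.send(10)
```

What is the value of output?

Step 1: next() -> yield acc=2.
Step 2: send(10) -> val=10, acc = 2 + 10*2 = 22, yield 22.
Step 3: send(3) -> val=3, acc = 22 + 3*2 = 28, yield 28.
Step 4: send(10) -> val=10, acc = 28 + 10*2 = 48, yield 48.
Therefore output = 48.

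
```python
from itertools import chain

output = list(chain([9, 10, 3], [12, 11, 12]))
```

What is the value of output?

Step 1: chain() concatenates iterables: [9, 10, 3] + [12, 11, 12].
Therefore output = [9, 10, 3, 12, 11, 12].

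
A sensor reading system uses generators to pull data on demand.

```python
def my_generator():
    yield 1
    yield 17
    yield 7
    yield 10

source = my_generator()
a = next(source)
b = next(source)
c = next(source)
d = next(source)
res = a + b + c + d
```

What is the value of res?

Step 1: Create generator and consume all values:
  a = next(source) = 1
  b = next(source) = 17
  c = next(source) = 7
  d = next(source) = 10
Step 2: res = 1 + 17 + 7 + 10 = 35.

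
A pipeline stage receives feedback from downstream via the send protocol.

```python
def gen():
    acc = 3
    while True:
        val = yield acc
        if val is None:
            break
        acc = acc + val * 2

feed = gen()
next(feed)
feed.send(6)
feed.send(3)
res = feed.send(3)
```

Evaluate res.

Step 1: next() -> yield acc=3.
Step 2: send(6) -> val=6, acc = 3 + 6*2 = 15, yield 15.
Step 3: send(3) -> val=3, acc = 15 + 3*2 = 21, yield 21.
Step 4: send(3) -> val=3, acc = 21 + 3*2 = 27, yield 27.
Therefore res = 27.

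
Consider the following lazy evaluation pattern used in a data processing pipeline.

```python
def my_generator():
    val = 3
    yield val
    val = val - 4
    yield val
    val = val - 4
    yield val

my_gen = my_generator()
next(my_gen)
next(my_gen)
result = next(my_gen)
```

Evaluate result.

Step 1: Trace through generator execution:
  Yield 1: val starts at 3, yield 3
  Yield 2: val = 3 - 4 = -1, yield -1
  Yield 3: val = -1 - 4 = -5, yield -5
Step 2: First next() gets 3, second next() gets the second value, third next() yields -5.
Therefore result = -5.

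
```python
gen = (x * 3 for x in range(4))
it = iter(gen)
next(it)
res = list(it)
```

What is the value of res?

Step 1: Generator produces [0, 3, 6, 9].
Step 2: next(it) consumes first element (0).
Step 3: list(it) collects remaining: [3, 6, 9].
Therefore res = [3, 6, 9].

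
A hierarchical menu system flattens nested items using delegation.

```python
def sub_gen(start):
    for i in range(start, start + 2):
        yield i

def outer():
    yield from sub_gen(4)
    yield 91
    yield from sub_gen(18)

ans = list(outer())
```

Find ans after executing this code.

Step 1: outer() delegates to sub_gen(4):
  yield 4
  yield 5
Step 2: yield 91
Step 3: Delegates to sub_gen(18):
  yield 18
  yield 19
Therefore ans = [4, 5, 91, 18, 19].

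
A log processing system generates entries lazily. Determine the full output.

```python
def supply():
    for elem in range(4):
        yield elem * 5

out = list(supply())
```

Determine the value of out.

Step 1: For each elem in range(4), yield elem * 5:
  elem=0: yield 0 * 5 = 0
  elem=1: yield 1 * 5 = 5
  elem=2: yield 2 * 5 = 10
  elem=3: yield 3 * 5 = 15
Therefore out = [0, 5, 10, 15].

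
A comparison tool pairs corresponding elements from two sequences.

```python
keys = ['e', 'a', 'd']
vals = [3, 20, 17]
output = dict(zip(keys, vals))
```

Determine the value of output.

Step 1: zip pairs keys with values:
  'e' -> 3
  'a' -> 20
  'd' -> 17
Therefore output = {'e': 3, 'a': 20, 'd': 17}.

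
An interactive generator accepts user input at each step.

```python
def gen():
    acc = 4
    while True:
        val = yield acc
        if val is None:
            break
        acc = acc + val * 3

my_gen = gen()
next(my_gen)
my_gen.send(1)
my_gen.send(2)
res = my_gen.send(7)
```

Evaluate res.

Step 1: next() -> yield acc=4.
Step 2: send(1) -> val=1, acc = 4 + 1*3 = 7, yield 7.
Step 3: send(2) -> val=2, acc = 7 + 2*3 = 13, yield 13.
Step 4: send(7) -> val=7, acc = 13 + 7*3 = 34, yield 34.
Therefore res = 34.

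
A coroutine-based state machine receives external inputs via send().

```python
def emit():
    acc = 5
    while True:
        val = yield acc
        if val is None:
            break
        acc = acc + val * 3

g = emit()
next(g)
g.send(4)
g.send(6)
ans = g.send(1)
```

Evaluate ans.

Step 1: next() -> yield acc=5.
Step 2: send(4) -> val=4, acc = 5 + 4*3 = 17, yield 17.
Step 3: send(6) -> val=6, acc = 17 + 6*3 = 35, yield 35.
Step 4: send(1) -> val=1, acc = 35 + 1*3 = 38, yield 38.
Therefore ans = 38.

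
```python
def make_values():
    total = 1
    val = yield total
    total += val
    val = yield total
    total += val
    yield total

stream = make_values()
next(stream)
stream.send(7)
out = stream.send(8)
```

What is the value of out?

Step 1: next() -> yield total=1.
Step 2: send(7) -> val=7, total = 1+7 = 8, yield 8.
Step 3: send(8) -> val=8, total = 8+8 = 16, yield 16.
Therefore out = 16.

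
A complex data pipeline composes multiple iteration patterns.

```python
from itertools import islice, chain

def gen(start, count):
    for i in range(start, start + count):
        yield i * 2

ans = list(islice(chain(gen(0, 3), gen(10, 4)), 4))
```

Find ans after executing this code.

Step 1: gen(0, 3) yields [0, 2, 4].
Step 2: gen(10, 4) yields [20, 22, 24, 26].
Step 3: chain concatenates: [0, 2, 4, 20, 22, 24, 26].
Step 4: islice takes first 4: [0, 2, 4, 20].
Therefore ans = [0, 2, 4, 20].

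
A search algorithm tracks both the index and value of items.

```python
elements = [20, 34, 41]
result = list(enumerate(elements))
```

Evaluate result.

Step 1: enumerate pairs each element with its index:
  (0, 20)
  (1, 34)
  (2, 41)
Therefore result = [(0, 20), (1, 34), (2, 41)].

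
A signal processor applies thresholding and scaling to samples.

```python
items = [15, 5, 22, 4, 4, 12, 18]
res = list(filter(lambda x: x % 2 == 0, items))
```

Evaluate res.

Step 1: Filter elements divisible by 2:
  15 % 2 = 1: removed
  5 % 2 = 1: removed
  22 % 2 = 0: kept
  4 % 2 = 0: kept
  4 % 2 = 0: kept
  12 % 2 = 0: kept
  18 % 2 = 0: kept
Therefore res = [22, 4, 4, 12, 18].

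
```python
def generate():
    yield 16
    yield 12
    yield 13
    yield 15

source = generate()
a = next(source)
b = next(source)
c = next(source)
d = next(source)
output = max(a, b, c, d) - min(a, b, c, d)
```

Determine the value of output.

Step 1: Create generator and consume all values:
  a = next(source) = 16
  b = next(source) = 12
  c = next(source) = 13
  d = next(source) = 15
Step 2: max = 16, min = 12, output = 16 - 12 = 4.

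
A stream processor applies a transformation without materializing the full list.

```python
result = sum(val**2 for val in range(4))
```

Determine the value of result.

Step 1: Compute val**2 for each val in range(4):
  val=0: 0**2 = 0
  val=1: 1**2 = 1
  val=2: 2**2 = 4
  val=3: 3**2 = 9
Step 2: sum = 0 + 1 + 4 + 9 = 14.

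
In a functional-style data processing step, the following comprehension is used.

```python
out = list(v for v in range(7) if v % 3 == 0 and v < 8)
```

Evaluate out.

Step 1: Filter range(7) where v % 3 == 0 and v < 8:
  v=0: both conditions met, included
  v=1: excluded (1 % 3 != 0)
  v=2: excluded (2 % 3 != 0)
  v=3: both conditions met, included
  v=4: excluded (4 % 3 != 0)
  v=5: excluded (5 % 3 != 0)
  v=6: both conditions met, included
Therefore out = [0, 3, 6].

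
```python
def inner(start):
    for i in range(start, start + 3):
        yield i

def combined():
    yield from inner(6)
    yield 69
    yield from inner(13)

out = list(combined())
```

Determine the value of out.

Step 1: combined() delegates to inner(6):
  yield 6
  yield 7
  yield 8
Step 2: yield 69
Step 3: Delegates to inner(13):
  yield 13
  yield 14
  yield 15
Therefore out = [6, 7, 8, 69, 13, 14, 15].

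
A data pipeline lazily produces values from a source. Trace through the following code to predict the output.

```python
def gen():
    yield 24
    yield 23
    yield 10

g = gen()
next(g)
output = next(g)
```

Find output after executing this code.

Step 1: gen() creates a generator.
Step 2: next(g) yields 24 (consumed and discarded).
Step 3: next(g) yields 23, assigned to output.
Therefore output = 23.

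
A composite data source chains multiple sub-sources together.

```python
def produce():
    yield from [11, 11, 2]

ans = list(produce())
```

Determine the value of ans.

Step 1: yield from delegates to the iterable, yielding each element.
Step 2: Collected values: [11, 11, 2].
Therefore ans = [11, 11, 2].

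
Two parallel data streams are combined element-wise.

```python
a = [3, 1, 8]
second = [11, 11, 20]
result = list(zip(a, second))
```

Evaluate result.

Step 1: zip pairs elements at same index:
  Index 0: (3, 11)
  Index 1: (1, 11)
  Index 2: (8, 20)
Therefore result = [(3, 11), (1, 11), (8, 20)].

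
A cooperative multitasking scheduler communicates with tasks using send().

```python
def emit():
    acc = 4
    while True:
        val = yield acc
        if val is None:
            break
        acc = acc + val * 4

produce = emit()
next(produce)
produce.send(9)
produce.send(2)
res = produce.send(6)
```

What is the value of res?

Step 1: next() -> yield acc=4.
Step 2: send(9) -> val=9, acc = 4 + 9*4 = 40, yield 40.
Step 3: send(2) -> val=2, acc = 40 + 2*4 = 48, yield 48.
Step 4: send(6) -> val=6, acc = 48 + 6*4 = 72, yield 72.
Therefore res = 72.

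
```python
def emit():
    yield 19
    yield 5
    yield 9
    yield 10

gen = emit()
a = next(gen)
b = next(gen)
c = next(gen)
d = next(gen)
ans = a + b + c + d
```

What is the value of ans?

Step 1: Create generator and consume all values:
  a = next(gen) = 19
  b = next(gen) = 5
  c = next(gen) = 9
  d = next(gen) = 10
Step 2: ans = 19 + 5 + 9 + 10 = 43.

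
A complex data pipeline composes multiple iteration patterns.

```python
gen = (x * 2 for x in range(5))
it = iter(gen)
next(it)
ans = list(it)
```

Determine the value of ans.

Step 1: Generator produces [0, 2, 4, 6, 8].
Step 2: next(it) consumes first element (0).
Step 3: list(it) collects remaining: [2, 4, 6, 8].
Therefore ans = [2, 4, 6, 8].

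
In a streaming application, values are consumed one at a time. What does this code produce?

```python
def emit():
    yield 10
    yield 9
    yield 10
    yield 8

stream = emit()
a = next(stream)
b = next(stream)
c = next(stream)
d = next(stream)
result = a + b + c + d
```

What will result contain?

Step 1: Create generator and consume all values:
  a = next(stream) = 10
  b = next(stream) = 9
  c = next(stream) = 10
  d = next(stream) = 8
Step 2: result = 10 + 9 + 10 + 8 = 37.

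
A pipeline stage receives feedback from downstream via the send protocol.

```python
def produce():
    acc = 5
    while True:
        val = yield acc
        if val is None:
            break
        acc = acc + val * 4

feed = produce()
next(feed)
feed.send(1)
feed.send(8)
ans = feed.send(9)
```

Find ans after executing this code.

Step 1: next() -> yield acc=5.
Step 2: send(1) -> val=1, acc = 5 + 1*4 = 9, yield 9.
Step 3: send(8) -> val=8, acc = 9 + 8*4 = 41, yield 41.
Step 4: send(9) -> val=9, acc = 41 + 9*4 = 77, yield 77.
Therefore ans = 77.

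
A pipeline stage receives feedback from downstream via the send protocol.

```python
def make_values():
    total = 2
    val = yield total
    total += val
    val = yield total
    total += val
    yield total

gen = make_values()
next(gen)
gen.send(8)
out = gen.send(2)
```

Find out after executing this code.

Step 1: next() -> yield total=2.
Step 2: send(8) -> val=8, total = 2+8 = 10, yield 10.
Step 3: send(2) -> val=2, total = 10+2 = 12, yield 12.
Therefore out = 12.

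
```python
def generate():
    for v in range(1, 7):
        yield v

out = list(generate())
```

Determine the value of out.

Step 1: The generator yields each value from range(1, 7).
Step 2: list() consumes all yields: [1, 2, 3, 4, 5, 6].
Therefore out = [1, 2, 3, 4, 5, 6].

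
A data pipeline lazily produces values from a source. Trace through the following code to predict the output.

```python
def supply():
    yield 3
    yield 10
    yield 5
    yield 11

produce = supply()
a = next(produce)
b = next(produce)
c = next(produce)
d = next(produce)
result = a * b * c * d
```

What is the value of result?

Step 1: Create generator and consume all values:
  a = next(produce) = 3
  b = next(produce) = 10
  c = next(produce) = 5
  d = next(produce) = 11
Step 2: result = 3 * 10 * 5 * 11 = 1650.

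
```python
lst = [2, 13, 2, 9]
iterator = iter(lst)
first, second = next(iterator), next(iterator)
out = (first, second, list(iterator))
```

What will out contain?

Step 1: Create iterator over [2, 13, 2, 9].
Step 2: first = 2, second = 13.
Step 3: Remaining elements: [2, 9].
Therefore out = (2, 13, [2, 9]).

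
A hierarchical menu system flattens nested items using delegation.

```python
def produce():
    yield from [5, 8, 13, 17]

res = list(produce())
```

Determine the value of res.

Step 1: yield from delegates to the iterable, yielding each element.
Step 2: Collected values: [5, 8, 13, 17].
Therefore res = [5, 8, 13, 17].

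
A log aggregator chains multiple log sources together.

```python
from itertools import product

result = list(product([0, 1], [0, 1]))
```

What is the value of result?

Step 1: product([0, 1], [0, 1]) gives all pairs:
  (0, 0)
  (0, 1)
  (1, 0)
  (1, 1)
Therefore result = [(0, 0), (0, 1), (1, 0), (1, 1)].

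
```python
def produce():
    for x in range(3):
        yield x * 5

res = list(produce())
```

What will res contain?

Step 1: For each x in range(3), yield x * 5:
  x=0: yield 0 * 5 = 0
  x=1: yield 1 * 5 = 5
  x=2: yield 2 * 5 = 10
Therefore res = [0, 5, 10].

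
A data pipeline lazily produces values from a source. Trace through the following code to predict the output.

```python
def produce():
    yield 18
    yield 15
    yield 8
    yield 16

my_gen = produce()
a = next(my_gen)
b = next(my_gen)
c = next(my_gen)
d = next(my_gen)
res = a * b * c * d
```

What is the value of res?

Step 1: Create generator and consume all values:
  a = next(my_gen) = 18
  b = next(my_gen) = 15
  c = next(my_gen) = 8
  d = next(my_gen) = 16
Step 2: res = 18 * 15 * 8 * 16 = 34560.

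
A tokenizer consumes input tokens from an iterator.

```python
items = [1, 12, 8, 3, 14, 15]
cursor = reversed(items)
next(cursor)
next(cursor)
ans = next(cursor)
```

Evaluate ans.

Step 1: reversed([1, 12, 8, 3, 14, 15]) gives iterator: [15, 14, 3, 8, 12, 1].
Step 2: First next() = 15, second next() = 14.
Step 3: Third next() = 3.
Therefore ans = 3.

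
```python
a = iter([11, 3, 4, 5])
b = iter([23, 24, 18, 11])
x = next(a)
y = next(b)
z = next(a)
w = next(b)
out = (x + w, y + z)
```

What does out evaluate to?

Step 1: a iterates [11, 3, 4, 5], b iterates [23, 24, 18, 11].
Step 2: x = next(a) = 11, y = next(b) = 23.
Step 3: z = next(a) = 3, w = next(b) = 24.
Step 4: out = (11 + 24, 23 + 3) = (35, 26).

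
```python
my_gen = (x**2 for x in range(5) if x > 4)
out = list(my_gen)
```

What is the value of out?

Step 1: For range(5), keep x > 4, then square:
  x=0: 0 <= 4, excluded
  x=1: 1 <= 4, excluded
  x=2: 2 <= 4, excluded
  x=3: 3 <= 4, excluded
  x=4: 4 <= 4, excluded
Therefore out = [].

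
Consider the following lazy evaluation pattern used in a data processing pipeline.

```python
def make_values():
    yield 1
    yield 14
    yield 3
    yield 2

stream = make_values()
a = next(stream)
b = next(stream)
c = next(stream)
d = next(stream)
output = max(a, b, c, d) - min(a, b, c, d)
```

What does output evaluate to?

Step 1: Create generator and consume all values:
  a = next(stream) = 1
  b = next(stream) = 14
  c = next(stream) = 3
  d = next(stream) = 2
Step 2: max = 14, min = 1, output = 14 - 1 = 13.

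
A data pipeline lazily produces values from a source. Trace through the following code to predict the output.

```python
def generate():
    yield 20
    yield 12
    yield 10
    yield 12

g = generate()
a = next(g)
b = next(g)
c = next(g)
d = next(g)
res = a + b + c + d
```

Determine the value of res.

Step 1: Create generator and consume all values:
  a = next(g) = 20
  b = next(g) = 12
  c = next(g) = 10
  d = next(g) = 12
Step 2: res = 20 + 12 + 10 + 12 = 54.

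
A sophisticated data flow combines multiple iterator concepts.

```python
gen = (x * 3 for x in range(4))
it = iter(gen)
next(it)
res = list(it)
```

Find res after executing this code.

Step 1: Generator produces [0, 3, 6, 9].
Step 2: next(it) consumes first element (0).
Step 3: list(it) collects remaining: [3, 6, 9].
Therefore res = [3, 6, 9].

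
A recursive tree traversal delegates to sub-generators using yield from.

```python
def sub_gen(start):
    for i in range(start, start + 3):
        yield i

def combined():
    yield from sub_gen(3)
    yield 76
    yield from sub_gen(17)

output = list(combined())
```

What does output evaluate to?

Step 1: combined() delegates to sub_gen(3):
  yield 3
  yield 4
  yield 5
Step 2: yield 76
Step 3: Delegates to sub_gen(17):
  yield 17
  yield 18
  yield 19
Therefore output = [3, 4, 5, 76, 17, 18, 19].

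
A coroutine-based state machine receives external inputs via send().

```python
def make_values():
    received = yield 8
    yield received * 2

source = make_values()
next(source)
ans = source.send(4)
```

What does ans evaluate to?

Step 1: next(source) advances to first yield, producing 8.
Step 2: send(4) resumes, received = 4.
Step 3: yield received * 2 = 4 * 2 = 8.
Therefore ans = 8.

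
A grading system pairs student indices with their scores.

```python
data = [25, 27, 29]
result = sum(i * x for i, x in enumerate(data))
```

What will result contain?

Step 1: Compute i * x for each (i, x) in enumerate([25, 27, 29]):
  i=0, x=25: 0*25 = 0
  i=1, x=27: 1*27 = 27
  i=2, x=29: 2*29 = 58
Step 2: sum = 0 + 27 + 58 = 85.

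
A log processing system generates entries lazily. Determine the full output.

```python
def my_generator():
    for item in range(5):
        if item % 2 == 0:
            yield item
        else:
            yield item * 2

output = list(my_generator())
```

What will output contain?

Step 1: For each item in range(5), yield item if even, else item*2:
  item=0 (even): yield 0
  item=1 (odd): yield 1*2 = 2
  item=2 (even): yield 2
  item=3 (odd): yield 3*2 = 6
  item=4 (even): yield 4
Therefore output = [0, 2, 2, 6, 4].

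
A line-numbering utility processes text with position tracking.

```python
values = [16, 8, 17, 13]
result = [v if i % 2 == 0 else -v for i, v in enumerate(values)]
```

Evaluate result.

Step 1: For each (i, v), keep v if i is even, negate if odd:
  i=0 (even): keep 16
  i=1 (odd): negate to -8
  i=2 (even): keep 17
  i=3 (odd): negate to -13
Therefore result = [16, -8, 17, -13].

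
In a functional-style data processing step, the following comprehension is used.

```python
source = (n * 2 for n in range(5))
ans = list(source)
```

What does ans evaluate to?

Step 1: For each n in range(5), compute n*2:
  n=0: 0*2 = 0
  n=1: 1*2 = 2
  n=2: 2*2 = 4
  n=3: 3*2 = 6
  n=4: 4*2 = 8
Therefore ans = [0, 2, 4, 6, 8].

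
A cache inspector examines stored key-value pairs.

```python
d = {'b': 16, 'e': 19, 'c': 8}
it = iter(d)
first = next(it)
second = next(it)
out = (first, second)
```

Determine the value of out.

Step 1: iter(d) iterates over keys: ['b', 'e', 'c'].
Step 2: first = next(it) = 'b', second = next(it) = 'e'.
Therefore out = ('b', 'e').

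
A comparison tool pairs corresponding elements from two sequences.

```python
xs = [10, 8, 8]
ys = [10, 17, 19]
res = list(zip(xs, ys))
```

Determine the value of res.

Step 1: zip pairs elements at same index:
  Index 0: (10, 10)
  Index 1: (8, 17)
  Index 2: (8, 19)
Therefore res = [(10, 10), (8, 17), (8, 19)].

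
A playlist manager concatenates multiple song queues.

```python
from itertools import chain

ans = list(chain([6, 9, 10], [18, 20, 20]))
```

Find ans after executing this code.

Step 1: chain() concatenates iterables: [6, 9, 10] + [18, 20, 20].
Therefore ans = [6, 9, 10, 18, 20, 20].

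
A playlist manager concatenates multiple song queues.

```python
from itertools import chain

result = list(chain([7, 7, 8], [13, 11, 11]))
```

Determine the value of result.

Step 1: chain() concatenates iterables: [7, 7, 8] + [13, 11, 11].
Therefore result = [7, 7, 8, 13, 11, 11].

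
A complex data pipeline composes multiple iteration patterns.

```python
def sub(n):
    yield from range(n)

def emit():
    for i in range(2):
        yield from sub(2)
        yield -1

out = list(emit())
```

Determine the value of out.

Step 1: For each i in range(2):
  i=0: yield from sub(2) -> [0, 1], then yield -1
  i=1: yield from sub(2) -> [0, 1], then yield -1
Therefore out = [0, 1, -1, 0, 1, -1].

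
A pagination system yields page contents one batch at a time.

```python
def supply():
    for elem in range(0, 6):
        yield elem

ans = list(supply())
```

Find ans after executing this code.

Step 1: The generator yields each value from range(0, 6).
Step 2: list() consumes all yields: [0, 1, 2, 3, 4, 5].
Therefore ans = [0, 1, 2, 3, 4, 5].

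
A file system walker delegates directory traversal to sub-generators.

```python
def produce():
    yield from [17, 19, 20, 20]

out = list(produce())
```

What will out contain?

Step 1: yield from delegates to the iterable, yielding each element.
Step 2: Collected values: [17, 19, 20, 20].
Therefore out = [17, 19, 20, 20].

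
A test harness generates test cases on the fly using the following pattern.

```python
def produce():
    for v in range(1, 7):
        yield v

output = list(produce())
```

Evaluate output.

Step 1: The generator yields each value from range(1, 7).
Step 2: list() consumes all yields: [1, 2, 3, 4, 5, 6].
Therefore output = [1, 2, 3, 4, 5, 6].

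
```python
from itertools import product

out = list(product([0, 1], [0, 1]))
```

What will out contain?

Step 1: product([0, 1], [0, 1]) gives all pairs:
  (0, 0)
  (0, 1)
  (1, 0)
  (1, 1)
Therefore out = [(0, 0), (0, 1), (1, 0), (1, 1)].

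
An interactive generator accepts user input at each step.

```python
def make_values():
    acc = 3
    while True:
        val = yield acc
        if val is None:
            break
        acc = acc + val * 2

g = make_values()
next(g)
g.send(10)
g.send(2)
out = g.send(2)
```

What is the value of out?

Step 1: next() -> yield acc=3.
Step 2: send(10) -> val=10, acc = 3 + 10*2 = 23, yield 23.
Step 3: send(2) -> val=2, acc = 23 + 2*2 = 27, yield 27.
Step 4: send(2) -> val=2, acc = 27 + 2*2 = 31, yield 31.
Therefore out = 31.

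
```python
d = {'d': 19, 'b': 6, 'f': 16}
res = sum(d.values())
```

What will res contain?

Step 1: d.values() = [19, 6, 16].
Step 2: sum = 41.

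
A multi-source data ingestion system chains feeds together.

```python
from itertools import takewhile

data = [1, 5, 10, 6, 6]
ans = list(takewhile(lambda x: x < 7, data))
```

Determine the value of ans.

Step 1: takewhile stops at first element >= 7:
  1 < 7: take
  5 < 7: take
  10 >= 7: stop
Therefore ans = [1, 5].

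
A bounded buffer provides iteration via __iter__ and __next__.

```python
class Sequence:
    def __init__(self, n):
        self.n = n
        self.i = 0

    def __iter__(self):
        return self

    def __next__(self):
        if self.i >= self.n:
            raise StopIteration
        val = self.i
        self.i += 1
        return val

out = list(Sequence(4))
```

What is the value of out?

Step 1: Sequence(4) creates an iterator counting 0 to 3.
Step 2: list() consumes all values: [0, 1, 2, 3].
Therefore out = [0, 1, 2, 3].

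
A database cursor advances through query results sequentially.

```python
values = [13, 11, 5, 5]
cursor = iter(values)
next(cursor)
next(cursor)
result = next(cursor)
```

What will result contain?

Step 1: Create iterator over [13, 11, 5, 5].
Step 2: next() consumes 13.
Step 3: next() consumes 11.
Step 4: next() returns 5.
Therefore result = 5.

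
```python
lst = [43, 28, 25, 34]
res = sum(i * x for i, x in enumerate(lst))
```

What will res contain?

Step 1: Compute i * x for each (i, x) in enumerate([43, 28, 25, 34]):
  i=0, x=43: 0*43 = 0
  i=1, x=28: 1*28 = 28
  i=2, x=25: 2*25 = 50
  i=3, x=34: 3*34 = 102
Step 2: sum = 0 + 28 + 50 + 102 = 180.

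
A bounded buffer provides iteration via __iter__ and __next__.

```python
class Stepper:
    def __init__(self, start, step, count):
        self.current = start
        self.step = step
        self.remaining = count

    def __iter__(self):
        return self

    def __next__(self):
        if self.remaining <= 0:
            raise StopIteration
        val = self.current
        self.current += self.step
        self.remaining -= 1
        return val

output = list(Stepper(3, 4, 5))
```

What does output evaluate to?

Step 1: Stepper starts at 3, increments by 4, for 5 steps:
  Yield 3, then current += 4
  Yield 7, then current += 4
  Yield 11, then current += 4
  Yield 15, then current += 4
  Yield 19, then current += 4
Therefore output = [3, 7, 11, 15, 19].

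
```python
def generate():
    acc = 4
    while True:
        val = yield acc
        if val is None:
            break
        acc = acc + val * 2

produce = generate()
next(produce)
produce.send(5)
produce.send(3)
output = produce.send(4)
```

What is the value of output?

Step 1: next() -> yield acc=4.
Step 2: send(5) -> val=5, acc = 4 + 5*2 = 14, yield 14.
Step 3: send(3) -> val=3, acc = 14 + 3*2 = 20, yield 20.
Step 4: send(4) -> val=4, acc = 20 + 4*2 = 28, yield 28.
Therefore output = 28.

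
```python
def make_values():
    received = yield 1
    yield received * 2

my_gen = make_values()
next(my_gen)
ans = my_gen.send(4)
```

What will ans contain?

Step 1: next(my_gen) advances to first yield, producing 1.
Step 2: send(4) resumes, received = 4.
Step 3: yield received * 2 = 4 * 2 = 8.
Therefore ans = 8.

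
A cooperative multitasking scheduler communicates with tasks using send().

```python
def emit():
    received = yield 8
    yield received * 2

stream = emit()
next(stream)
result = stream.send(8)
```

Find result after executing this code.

Step 1: next(stream) advances to first yield, producing 8.
Step 2: send(8) resumes, received = 8.
Step 3: yield received * 2 = 8 * 2 = 16.
Therefore result = 16.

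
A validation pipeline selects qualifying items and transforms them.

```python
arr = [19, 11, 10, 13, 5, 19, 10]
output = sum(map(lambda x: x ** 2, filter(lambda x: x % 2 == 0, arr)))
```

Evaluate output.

Step 1: Filter even numbers from [19, 11, 10, 13, 5, 19, 10]: [10, 10]
Step 2: Square each: [100, 100]
Step 3: Sum = 200.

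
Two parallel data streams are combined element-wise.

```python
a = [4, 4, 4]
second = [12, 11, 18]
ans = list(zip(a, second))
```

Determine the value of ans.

Step 1: zip pairs elements at same index:
  Index 0: (4, 12)
  Index 1: (4, 11)
  Index 2: (4, 18)
Therefore ans = [(4, 12), (4, 11), (4, 18)].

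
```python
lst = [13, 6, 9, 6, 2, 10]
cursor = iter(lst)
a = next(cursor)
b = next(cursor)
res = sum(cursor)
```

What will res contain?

Step 1: Create iterator over [13, 6, 9, 6, 2, 10].
Step 2: a = next() = 13, b = next() = 6.
Step 3: sum() of remaining [9, 6, 2, 10] = 27.
Therefore res = 27.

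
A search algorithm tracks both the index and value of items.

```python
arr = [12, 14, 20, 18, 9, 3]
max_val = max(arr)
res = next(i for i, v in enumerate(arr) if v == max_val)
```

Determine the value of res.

Step 1: max([12, 14, 20, 18, 9, 3]) = 20.
Step 2: Find first index where value == 20:
  Index 0: 12 != 20
  Index 1: 14 != 20
  Index 2: 20 == 20, found!
Therefore res = 2.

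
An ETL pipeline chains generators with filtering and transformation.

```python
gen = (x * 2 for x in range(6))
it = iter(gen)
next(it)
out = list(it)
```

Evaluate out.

Step 1: Generator produces [0, 2, 4, 6, 8, 10].
Step 2: next(it) consumes first element (0).
Step 3: list(it) collects remaining: [2, 4, 6, 8, 10].
Therefore out = [2, 4, 6, 8, 10].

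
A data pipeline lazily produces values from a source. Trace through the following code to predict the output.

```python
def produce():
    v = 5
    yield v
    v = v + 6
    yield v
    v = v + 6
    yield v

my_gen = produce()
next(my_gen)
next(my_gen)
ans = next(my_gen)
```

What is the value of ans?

Step 1: Trace through generator execution:
  Yield 1: v starts at 5, yield 5
  Yield 2: v = 5 + 6 = 11, yield 11
  Yield 3: v = 11 + 6 = 17, yield 17
Step 2: First next() gets 5, second next() gets the second value, third next() yields 17.
Therefore ans = 17.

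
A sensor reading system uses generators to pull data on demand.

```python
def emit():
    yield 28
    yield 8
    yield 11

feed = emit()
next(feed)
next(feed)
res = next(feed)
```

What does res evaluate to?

Step 1: emit() creates a generator.
Step 2: next(feed) yields 28 (consumed and discarded).
Step 3: next(feed) yields 8 (consumed and discarded).
Step 4: next(feed) yields 11, assigned to res.
Therefore res = 11.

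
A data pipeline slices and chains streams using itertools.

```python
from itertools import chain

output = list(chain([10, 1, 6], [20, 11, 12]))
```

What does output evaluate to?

Step 1: chain() concatenates iterables: [10, 1, 6] + [20, 11, 12].
Therefore output = [10, 1, 6, 20, 11, 12].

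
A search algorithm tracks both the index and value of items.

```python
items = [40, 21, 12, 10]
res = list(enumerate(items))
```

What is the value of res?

Step 1: enumerate pairs each element with its index:
  (0, 40)
  (1, 21)
  (2, 12)
  (3, 10)
Therefore res = [(0, 40), (1, 21), (2, 12), (3, 10)].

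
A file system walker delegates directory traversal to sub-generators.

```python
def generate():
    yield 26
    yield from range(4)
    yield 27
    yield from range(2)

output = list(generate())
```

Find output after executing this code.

Step 1: Trace yields in order:
  yield 26
  yield 0
  yield 1
  yield 2
  yield 3
  yield 27
  yield 0
  yield 1
Therefore output = [26, 0, 1, 2, 3, 27, 0, 1].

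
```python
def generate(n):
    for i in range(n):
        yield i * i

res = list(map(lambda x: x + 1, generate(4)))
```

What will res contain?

Step 1: generate(4) yields squares: [0, 1, 4, 9].
Step 2: map adds 1 to each: [1, 2, 5, 10].
Therefore res = [1, 2, 5, 10].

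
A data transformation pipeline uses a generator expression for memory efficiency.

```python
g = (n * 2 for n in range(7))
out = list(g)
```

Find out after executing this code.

Step 1: For each n in range(7), compute n*2:
  n=0: 0*2 = 0
  n=1: 1*2 = 2
  n=2: 2*2 = 4
  n=3: 3*2 = 6
  n=4: 4*2 = 8
  n=5: 5*2 = 10
  n=6: 6*2 = 12
Therefore out = [0, 2, 4, 6, 8, 10, 12].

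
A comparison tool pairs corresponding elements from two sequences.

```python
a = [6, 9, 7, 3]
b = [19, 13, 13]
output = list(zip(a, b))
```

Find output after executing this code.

Step 1: zip stops at shortest (len(a)=4, len(b)=3):
  Index 0: (6, 19)
  Index 1: (9, 13)
  Index 2: (7, 13)
Step 2: Last element of a (3) has no pair, dropped.
Therefore output = [(6, 19), (9, 13), (7, 13)].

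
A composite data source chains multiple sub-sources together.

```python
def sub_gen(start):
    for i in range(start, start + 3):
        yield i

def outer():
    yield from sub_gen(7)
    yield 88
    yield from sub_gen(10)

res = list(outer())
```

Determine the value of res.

Step 1: outer() delegates to sub_gen(7):
  yield 7
  yield 8
  yield 9
Step 2: yield 88
Step 3: Delegates to sub_gen(10):
  yield 10
  yield 11
  yield 12
Therefore res = [7, 8, 9, 88, 10, 11, 12].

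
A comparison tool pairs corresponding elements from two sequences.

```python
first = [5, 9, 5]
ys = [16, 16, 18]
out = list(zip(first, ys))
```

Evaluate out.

Step 1: zip pairs elements at same index:
  Index 0: (5, 16)
  Index 1: (9, 16)
  Index 2: (5, 18)
Therefore out = [(5, 16), (9, 16), (5, 18)].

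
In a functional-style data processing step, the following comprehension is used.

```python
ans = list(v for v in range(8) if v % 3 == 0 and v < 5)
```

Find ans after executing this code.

Step 1: Filter range(8) where v % 3 == 0 and v < 5:
  v=0: both conditions met, included
  v=1: excluded (1 % 3 != 0)
  v=2: excluded (2 % 3 != 0)
  v=3: both conditions met, included
  v=4: excluded (4 % 3 != 0)
  v=5: excluded (5 % 3 != 0, 5 >= 5)
  v=6: excluded (6 >= 5)
  v=7: excluded (7 % 3 != 0, 7 >= 5)
Therefore ans = [0, 3].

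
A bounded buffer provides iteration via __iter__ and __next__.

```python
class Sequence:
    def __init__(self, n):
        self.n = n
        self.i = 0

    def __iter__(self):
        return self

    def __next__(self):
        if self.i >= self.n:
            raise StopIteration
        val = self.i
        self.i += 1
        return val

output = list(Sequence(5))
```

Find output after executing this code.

Step 1: Sequence(5) creates an iterator counting 0 to 4.
Step 2: list() consumes all values: [0, 1, 2, 3, 4].
Therefore output = [0, 1, 2, 3, 4].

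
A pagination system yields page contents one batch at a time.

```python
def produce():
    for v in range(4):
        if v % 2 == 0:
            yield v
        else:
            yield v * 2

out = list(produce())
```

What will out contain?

Step 1: For each v in range(4), yield v if even, else v*2:
  v=0 (even): yield 0
  v=1 (odd): yield 1*2 = 2
  v=2 (even): yield 2
  v=3 (odd): yield 3*2 = 6
Therefore out = [0, 2, 2, 6].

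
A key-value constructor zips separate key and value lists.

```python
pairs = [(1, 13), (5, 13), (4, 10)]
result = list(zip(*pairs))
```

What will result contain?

Step 1: zip(*pairs) transposes: unzips [(1, 13), (5, 13), (4, 10)] into separate sequences.
Step 2: First elements: (1, 5, 4), second elements: (13, 13, 10).
Therefore result = [(1, 5, 4), (13, 13, 10)].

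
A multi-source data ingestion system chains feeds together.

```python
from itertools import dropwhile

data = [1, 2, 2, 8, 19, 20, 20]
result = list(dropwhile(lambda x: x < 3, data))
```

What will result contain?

Step 1: dropwhile drops elements while < 3:
  1 < 3: dropped
  2 < 3: dropped
  2 < 3: dropped
  8: kept (dropping stopped)
Step 2: Remaining elements kept regardless of condition.
Therefore result = [8, 19, 20, 20].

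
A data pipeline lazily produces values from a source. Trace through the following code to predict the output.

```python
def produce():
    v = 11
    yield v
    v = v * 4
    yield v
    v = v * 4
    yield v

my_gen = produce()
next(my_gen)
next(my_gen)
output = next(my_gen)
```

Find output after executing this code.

Step 1: Trace through generator execution:
  Yield 1: v starts at 11, yield 11
  Yield 2: v = 11 * 4 = 44, yield 44
  Yield 3: v = 44 * 4 = 176, yield 176
Step 2: First next() gets 11, second next() gets the second value, third next() yields 176.
Therefore output = 176.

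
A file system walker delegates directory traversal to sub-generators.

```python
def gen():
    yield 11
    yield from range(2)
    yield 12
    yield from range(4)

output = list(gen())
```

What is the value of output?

Step 1: Trace yields in order:
  yield 11
  yield 0
  yield 1
  yield 12
  yield 0
  yield 1
  yield 2
  yield 3
Therefore output = [11, 0, 1, 12, 0, 1, 2, 3].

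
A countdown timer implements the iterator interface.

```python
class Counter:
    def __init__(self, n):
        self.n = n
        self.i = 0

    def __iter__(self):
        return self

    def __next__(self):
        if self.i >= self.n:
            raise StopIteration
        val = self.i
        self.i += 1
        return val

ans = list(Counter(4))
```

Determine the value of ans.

Step 1: Counter(4) creates an iterator counting 0 to 3.
Step 2: list() consumes all values: [0, 1, 2, 3].
Therefore ans = [0, 1, 2, 3].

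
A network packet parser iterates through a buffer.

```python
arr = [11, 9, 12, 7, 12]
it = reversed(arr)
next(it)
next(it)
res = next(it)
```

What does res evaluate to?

Step 1: reversed([11, 9, 12, 7, 12]) gives iterator: [12, 7, 12, 9, 11].
Step 2: First next() = 12, second next() = 7.
Step 3: Third next() = 12.
Therefore res = 12.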